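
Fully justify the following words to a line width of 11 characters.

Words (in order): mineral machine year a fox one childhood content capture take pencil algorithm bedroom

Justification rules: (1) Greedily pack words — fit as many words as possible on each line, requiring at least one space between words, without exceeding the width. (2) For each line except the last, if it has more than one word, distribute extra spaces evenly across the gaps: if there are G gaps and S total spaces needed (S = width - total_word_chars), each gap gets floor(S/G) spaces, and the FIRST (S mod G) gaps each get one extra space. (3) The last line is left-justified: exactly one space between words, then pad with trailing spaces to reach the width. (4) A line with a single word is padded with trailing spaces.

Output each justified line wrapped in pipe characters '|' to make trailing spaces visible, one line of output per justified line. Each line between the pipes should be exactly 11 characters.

Answer: |mineral    |
|machine    |
|year  a fox|
|one        |
|childhood  |
|content    |
|capture    |
|take pencil|
|algorithm  |
|bedroom    |

Derivation:
Line 1: ['mineral'] (min_width=7, slack=4)
Line 2: ['machine'] (min_width=7, slack=4)
Line 3: ['year', 'a', 'fox'] (min_width=10, slack=1)
Line 4: ['one'] (min_width=3, slack=8)
Line 5: ['childhood'] (min_width=9, slack=2)
Line 6: ['content'] (min_width=7, slack=4)
Line 7: ['capture'] (min_width=7, slack=4)
Line 8: ['take', 'pencil'] (min_width=11, slack=0)
Line 9: ['algorithm'] (min_width=9, slack=2)
Line 10: ['bedroom'] (min_width=7, slack=4)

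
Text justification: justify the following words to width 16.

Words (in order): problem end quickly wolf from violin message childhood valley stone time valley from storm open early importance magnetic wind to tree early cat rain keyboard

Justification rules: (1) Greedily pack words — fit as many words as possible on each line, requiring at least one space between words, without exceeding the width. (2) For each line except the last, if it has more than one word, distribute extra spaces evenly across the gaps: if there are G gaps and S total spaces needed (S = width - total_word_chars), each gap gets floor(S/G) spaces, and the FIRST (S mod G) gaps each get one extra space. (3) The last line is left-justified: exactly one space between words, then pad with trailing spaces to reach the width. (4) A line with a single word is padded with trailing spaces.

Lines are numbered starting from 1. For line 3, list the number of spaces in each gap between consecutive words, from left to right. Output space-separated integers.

Line 1: ['problem', 'end'] (min_width=11, slack=5)
Line 2: ['quickly', 'wolf'] (min_width=12, slack=4)
Line 3: ['from', 'violin'] (min_width=11, slack=5)
Line 4: ['message'] (min_width=7, slack=9)
Line 5: ['childhood', 'valley'] (min_width=16, slack=0)
Line 6: ['stone', 'time'] (min_width=10, slack=6)
Line 7: ['valley', 'from'] (min_width=11, slack=5)
Line 8: ['storm', 'open', 'early'] (min_width=16, slack=0)
Line 9: ['importance'] (min_width=10, slack=6)
Line 10: ['magnetic', 'wind', 'to'] (min_width=16, slack=0)
Line 11: ['tree', 'early', 'cat'] (min_width=14, slack=2)
Line 12: ['rain', 'keyboard'] (min_width=13, slack=3)

Answer: 6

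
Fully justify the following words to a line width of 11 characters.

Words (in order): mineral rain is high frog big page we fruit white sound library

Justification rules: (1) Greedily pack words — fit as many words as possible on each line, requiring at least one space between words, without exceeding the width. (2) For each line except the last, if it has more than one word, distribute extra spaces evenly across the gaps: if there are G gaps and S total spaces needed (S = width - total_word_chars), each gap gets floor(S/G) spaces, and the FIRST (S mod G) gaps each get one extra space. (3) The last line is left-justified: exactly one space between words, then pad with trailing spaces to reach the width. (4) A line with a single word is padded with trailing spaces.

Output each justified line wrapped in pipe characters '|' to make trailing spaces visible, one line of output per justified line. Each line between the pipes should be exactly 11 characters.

Answer: |mineral    |
|rain     is|
|high   frog|
|big page we|
|fruit white|
|sound      |
|library    |

Derivation:
Line 1: ['mineral'] (min_width=7, slack=4)
Line 2: ['rain', 'is'] (min_width=7, slack=4)
Line 3: ['high', 'frog'] (min_width=9, slack=2)
Line 4: ['big', 'page', 'we'] (min_width=11, slack=0)
Line 5: ['fruit', 'white'] (min_width=11, slack=0)
Line 6: ['sound'] (min_width=5, slack=6)
Line 7: ['library'] (min_width=7, slack=4)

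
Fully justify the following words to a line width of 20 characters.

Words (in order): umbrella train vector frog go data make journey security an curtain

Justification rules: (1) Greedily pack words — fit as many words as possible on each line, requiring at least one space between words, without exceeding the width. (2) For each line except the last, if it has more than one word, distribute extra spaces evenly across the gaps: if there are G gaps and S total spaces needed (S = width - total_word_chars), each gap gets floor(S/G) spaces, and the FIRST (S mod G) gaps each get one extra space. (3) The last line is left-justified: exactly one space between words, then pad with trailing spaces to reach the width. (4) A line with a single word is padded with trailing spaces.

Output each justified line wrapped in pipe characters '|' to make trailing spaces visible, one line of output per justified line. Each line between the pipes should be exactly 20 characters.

Line 1: ['umbrella', 'train'] (min_width=14, slack=6)
Line 2: ['vector', 'frog', 'go', 'data'] (min_width=19, slack=1)
Line 3: ['make', 'journey'] (min_width=12, slack=8)
Line 4: ['security', 'an', 'curtain'] (min_width=19, slack=1)

Answer: |umbrella       train|
|vector  frog go data|
|make         journey|
|security an curtain |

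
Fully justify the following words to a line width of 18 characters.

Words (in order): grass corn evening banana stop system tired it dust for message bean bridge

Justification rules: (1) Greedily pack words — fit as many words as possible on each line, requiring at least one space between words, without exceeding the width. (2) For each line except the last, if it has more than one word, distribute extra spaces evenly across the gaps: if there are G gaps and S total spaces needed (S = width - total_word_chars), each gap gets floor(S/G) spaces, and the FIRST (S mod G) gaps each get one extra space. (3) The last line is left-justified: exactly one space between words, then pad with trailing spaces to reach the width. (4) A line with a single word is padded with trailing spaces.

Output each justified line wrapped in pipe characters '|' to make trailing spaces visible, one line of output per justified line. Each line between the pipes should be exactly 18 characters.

Line 1: ['grass', 'corn', 'evening'] (min_width=18, slack=0)
Line 2: ['banana', 'stop', 'system'] (min_width=18, slack=0)
Line 3: ['tired', 'it', 'dust', 'for'] (min_width=17, slack=1)
Line 4: ['message', 'bean'] (min_width=12, slack=6)
Line 5: ['bridge'] (min_width=6, slack=12)

Answer: |grass corn evening|
|banana stop system|
|tired  it dust for|
|message       bean|
|bridge            |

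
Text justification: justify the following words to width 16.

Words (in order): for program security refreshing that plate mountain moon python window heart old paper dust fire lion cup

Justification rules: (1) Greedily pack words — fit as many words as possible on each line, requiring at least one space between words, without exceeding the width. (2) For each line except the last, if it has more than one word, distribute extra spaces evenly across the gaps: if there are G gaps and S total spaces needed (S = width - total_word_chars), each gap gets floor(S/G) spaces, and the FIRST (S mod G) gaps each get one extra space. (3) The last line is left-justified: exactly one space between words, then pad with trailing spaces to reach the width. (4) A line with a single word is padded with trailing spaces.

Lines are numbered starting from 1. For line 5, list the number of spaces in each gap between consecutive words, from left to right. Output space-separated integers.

Answer: 6

Derivation:
Line 1: ['for', 'program'] (min_width=11, slack=5)
Line 2: ['security'] (min_width=8, slack=8)
Line 3: ['refreshing', 'that'] (min_width=15, slack=1)
Line 4: ['plate', 'mountain'] (min_width=14, slack=2)
Line 5: ['moon', 'python'] (min_width=11, slack=5)
Line 6: ['window', 'heart', 'old'] (min_width=16, slack=0)
Line 7: ['paper', 'dust', 'fire'] (min_width=15, slack=1)
Line 8: ['lion', 'cup'] (min_width=8, slack=8)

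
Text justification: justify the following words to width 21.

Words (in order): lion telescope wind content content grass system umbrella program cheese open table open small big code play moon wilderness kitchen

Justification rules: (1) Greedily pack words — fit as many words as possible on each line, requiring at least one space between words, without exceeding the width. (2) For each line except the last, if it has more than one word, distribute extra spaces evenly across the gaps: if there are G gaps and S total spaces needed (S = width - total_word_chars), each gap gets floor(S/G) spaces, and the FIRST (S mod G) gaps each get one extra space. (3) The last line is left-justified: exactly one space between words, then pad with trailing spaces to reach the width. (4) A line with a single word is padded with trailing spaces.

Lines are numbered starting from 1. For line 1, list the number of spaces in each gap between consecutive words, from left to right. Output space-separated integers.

Answer: 2 2

Derivation:
Line 1: ['lion', 'telescope', 'wind'] (min_width=19, slack=2)
Line 2: ['content', 'content', 'grass'] (min_width=21, slack=0)
Line 3: ['system', 'umbrella'] (min_width=15, slack=6)
Line 4: ['program', 'cheese', 'open'] (min_width=19, slack=2)
Line 5: ['table', 'open', 'small', 'big'] (min_width=20, slack=1)
Line 6: ['code', 'play', 'moon'] (min_width=14, slack=7)
Line 7: ['wilderness', 'kitchen'] (min_width=18, slack=3)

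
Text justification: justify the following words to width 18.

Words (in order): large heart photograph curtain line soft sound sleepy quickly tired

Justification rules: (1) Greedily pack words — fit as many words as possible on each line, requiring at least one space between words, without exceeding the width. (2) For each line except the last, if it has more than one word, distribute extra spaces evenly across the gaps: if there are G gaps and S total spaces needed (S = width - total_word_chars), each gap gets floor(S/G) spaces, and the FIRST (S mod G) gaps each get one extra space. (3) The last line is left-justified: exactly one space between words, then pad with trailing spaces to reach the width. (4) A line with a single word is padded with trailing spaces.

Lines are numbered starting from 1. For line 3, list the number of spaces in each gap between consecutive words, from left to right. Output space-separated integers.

Line 1: ['large', 'heart'] (min_width=11, slack=7)
Line 2: ['photograph', 'curtain'] (min_width=18, slack=0)
Line 3: ['line', 'soft', 'sound'] (min_width=15, slack=3)
Line 4: ['sleepy', 'quickly'] (min_width=14, slack=4)
Line 5: ['tired'] (min_width=5, slack=13)

Answer: 3 2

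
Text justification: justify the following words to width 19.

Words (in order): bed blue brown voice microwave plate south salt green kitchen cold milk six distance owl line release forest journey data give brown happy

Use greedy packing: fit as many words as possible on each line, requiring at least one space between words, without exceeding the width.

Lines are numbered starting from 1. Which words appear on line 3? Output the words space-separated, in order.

Line 1: ['bed', 'blue', 'brown'] (min_width=14, slack=5)
Line 2: ['voice', 'microwave'] (min_width=15, slack=4)
Line 3: ['plate', 'south', 'salt'] (min_width=16, slack=3)
Line 4: ['green', 'kitchen', 'cold'] (min_width=18, slack=1)
Line 5: ['milk', 'six', 'distance'] (min_width=17, slack=2)
Line 6: ['owl', 'line', 'release'] (min_width=16, slack=3)
Line 7: ['forest', 'journey', 'data'] (min_width=19, slack=0)
Line 8: ['give', 'brown', 'happy'] (min_width=16, slack=3)

Answer: plate south salt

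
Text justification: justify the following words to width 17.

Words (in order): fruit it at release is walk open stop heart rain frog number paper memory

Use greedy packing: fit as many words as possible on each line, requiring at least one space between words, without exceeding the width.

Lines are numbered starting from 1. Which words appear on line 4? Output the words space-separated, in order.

Line 1: ['fruit', 'it', 'at'] (min_width=11, slack=6)
Line 2: ['release', 'is', 'walk'] (min_width=15, slack=2)
Line 3: ['open', 'stop', 'heart'] (min_width=15, slack=2)
Line 4: ['rain', 'frog', 'number'] (min_width=16, slack=1)
Line 5: ['paper', 'memory'] (min_width=12, slack=5)

Answer: rain frog number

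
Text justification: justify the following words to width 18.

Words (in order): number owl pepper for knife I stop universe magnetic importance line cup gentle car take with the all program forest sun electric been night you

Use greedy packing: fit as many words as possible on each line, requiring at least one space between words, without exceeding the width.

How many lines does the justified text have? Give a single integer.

Answer: 9

Derivation:
Line 1: ['number', 'owl', 'pepper'] (min_width=17, slack=1)
Line 2: ['for', 'knife', 'I', 'stop'] (min_width=16, slack=2)
Line 3: ['universe', 'magnetic'] (min_width=17, slack=1)
Line 4: ['importance', 'line'] (min_width=15, slack=3)
Line 5: ['cup', 'gentle', 'car'] (min_width=14, slack=4)
Line 6: ['take', 'with', 'the', 'all'] (min_width=17, slack=1)
Line 7: ['program', 'forest', 'sun'] (min_width=18, slack=0)
Line 8: ['electric', 'been'] (min_width=13, slack=5)
Line 9: ['night', 'you'] (min_width=9, slack=9)
Total lines: 9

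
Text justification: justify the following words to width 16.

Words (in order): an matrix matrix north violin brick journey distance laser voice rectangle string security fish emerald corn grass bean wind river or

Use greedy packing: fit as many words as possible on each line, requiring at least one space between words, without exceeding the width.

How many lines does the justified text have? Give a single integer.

Line 1: ['an', 'matrix', 'matrix'] (min_width=16, slack=0)
Line 2: ['north', 'violin'] (min_width=12, slack=4)
Line 3: ['brick', 'journey'] (min_width=13, slack=3)
Line 4: ['distance', 'laser'] (min_width=14, slack=2)
Line 5: ['voice', 'rectangle'] (min_width=15, slack=1)
Line 6: ['string', 'security'] (min_width=15, slack=1)
Line 7: ['fish', 'emerald'] (min_width=12, slack=4)
Line 8: ['corn', 'grass', 'bean'] (min_width=15, slack=1)
Line 9: ['wind', 'river', 'or'] (min_width=13, slack=3)
Total lines: 9

Answer: 9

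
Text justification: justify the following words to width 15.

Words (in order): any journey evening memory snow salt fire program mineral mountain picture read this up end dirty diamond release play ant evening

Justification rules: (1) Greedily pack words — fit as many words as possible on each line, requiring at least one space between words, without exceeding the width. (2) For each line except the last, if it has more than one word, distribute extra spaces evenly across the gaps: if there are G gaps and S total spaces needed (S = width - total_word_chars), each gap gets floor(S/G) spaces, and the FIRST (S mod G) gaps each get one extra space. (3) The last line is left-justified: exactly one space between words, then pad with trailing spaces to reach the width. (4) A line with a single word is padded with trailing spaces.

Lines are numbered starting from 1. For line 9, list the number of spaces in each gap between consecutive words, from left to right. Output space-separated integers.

Line 1: ['any', 'journey'] (min_width=11, slack=4)
Line 2: ['evening', 'memory'] (min_width=14, slack=1)
Line 3: ['snow', 'salt', 'fire'] (min_width=14, slack=1)
Line 4: ['program', 'mineral'] (min_width=15, slack=0)
Line 5: ['mountain'] (min_width=8, slack=7)
Line 6: ['picture', 'read'] (min_width=12, slack=3)
Line 7: ['this', 'up', 'end'] (min_width=11, slack=4)
Line 8: ['dirty', 'diamond'] (min_width=13, slack=2)
Line 9: ['release', 'play'] (min_width=12, slack=3)
Line 10: ['ant', 'evening'] (min_width=11, slack=4)

Answer: 4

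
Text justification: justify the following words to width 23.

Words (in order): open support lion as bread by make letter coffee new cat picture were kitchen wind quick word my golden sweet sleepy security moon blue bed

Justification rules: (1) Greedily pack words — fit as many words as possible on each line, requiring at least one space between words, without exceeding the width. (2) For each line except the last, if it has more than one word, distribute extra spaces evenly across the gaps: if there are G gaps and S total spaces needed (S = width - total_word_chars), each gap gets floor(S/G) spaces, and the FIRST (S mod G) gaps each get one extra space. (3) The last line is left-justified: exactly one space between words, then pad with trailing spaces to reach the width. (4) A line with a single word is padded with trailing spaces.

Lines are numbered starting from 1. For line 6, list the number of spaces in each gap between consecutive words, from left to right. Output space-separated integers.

Answer: 3 2

Derivation:
Line 1: ['open', 'support', 'lion', 'as'] (min_width=20, slack=3)
Line 2: ['bread', 'by', 'make', 'letter'] (min_width=20, slack=3)
Line 3: ['coffee', 'new', 'cat', 'picture'] (min_width=22, slack=1)
Line 4: ['were', 'kitchen', 'wind', 'quick'] (min_width=23, slack=0)
Line 5: ['word', 'my', 'golden', 'sweet'] (min_width=20, slack=3)
Line 6: ['sleepy', 'security', 'moon'] (min_width=20, slack=3)
Line 7: ['blue', 'bed'] (min_width=8, slack=15)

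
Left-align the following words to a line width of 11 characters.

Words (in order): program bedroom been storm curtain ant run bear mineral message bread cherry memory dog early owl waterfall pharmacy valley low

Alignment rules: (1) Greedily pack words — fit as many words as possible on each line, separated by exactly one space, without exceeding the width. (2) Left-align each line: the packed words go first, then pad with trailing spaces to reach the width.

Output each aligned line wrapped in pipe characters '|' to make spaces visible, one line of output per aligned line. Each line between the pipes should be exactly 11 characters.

Line 1: ['program'] (min_width=7, slack=4)
Line 2: ['bedroom'] (min_width=7, slack=4)
Line 3: ['been', 'storm'] (min_width=10, slack=1)
Line 4: ['curtain', 'ant'] (min_width=11, slack=0)
Line 5: ['run', 'bear'] (min_width=8, slack=3)
Line 6: ['mineral'] (min_width=7, slack=4)
Line 7: ['message'] (min_width=7, slack=4)
Line 8: ['bread'] (min_width=5, slack=6)
Line 9: ['cherry'] (min_width=6, slack=5)
Line 10: ['memory', 'dog'] (min_width=10, slack=1)
Line 11: ['early', 'owl'] (min_width=9, slack=2)
Line 12: ['waterfall'] (min_width=9, slack=2)
Line 13: ['pharmacy'] (min_width=8, slack=3)
Line 14: ['valley', 'low'] (min_width=10, slack=1)

Answer: |program    |
|bedroom    |
|been storm |
|curtain ant|
|run bear   |
|mineral    |
|message    |
|bread      |
|cherry     |
|memory dog |
|early owl  |
|waterfall  |
|pharmacy   |
|valley low |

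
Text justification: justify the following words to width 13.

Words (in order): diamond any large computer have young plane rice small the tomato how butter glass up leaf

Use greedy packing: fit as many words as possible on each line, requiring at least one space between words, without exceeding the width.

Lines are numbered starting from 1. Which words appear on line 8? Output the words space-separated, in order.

Answer: glass up leaf

Derivation:
Line 1: ['diamond', 'any'] (min_width=11, slack=2)
Line 2: ['large'] (min_width=5, slack=8)
Line 3: ['computer', 'have'] (min_width=13, slack=0)
Line 4: ['young', 'plane'] (min_width=11, slack=2)
Line 5: ['rice', 'small'] (min_width=10, slack=3)
Line 6: ['the', 'tomato'] (min_width=10, slack=3)
Line 7: ['how', 'butter'] (min_width=10, slack=3)
Line 8: ['glass', 'up', 'leaf'] (min_width=13, slack=0)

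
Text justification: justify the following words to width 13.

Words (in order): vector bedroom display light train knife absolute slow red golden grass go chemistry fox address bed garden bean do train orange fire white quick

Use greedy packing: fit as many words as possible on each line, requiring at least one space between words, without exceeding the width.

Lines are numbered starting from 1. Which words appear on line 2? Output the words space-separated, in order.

Answer: bedroom

Derivation:
Line 1: ['vector'] (min_width=6, slack=7)
Line 2: ['bedroom'] (min_width=7, slack=6)
Line 3: ['display', 'light'] (min_width=13, slack=0)
Line 4: ['train', 'knife'] (min_width=11, slack=2)
Line 5: ['absolute', 'slow'] (min_width=13, slack=0)
Line 6: ['red', 'golden'] (min_width=10, slack=3)
Line 7: ['grass', 'go'] (min_width=8, slack=5)
Line 8: ['chemistry', 'fox'] (min_width=13, slack=0)
Line 9: ['address', 'bed'] (min_width=11, slack=2)
Line 10: ['garden', 'bean'] (min_width=11, slack=2)
Line 11: ['do', 'train'] (min_width=8, slack=5)
Line 12: ['orange', 'fire'] (min_width=11, slack=2)
Line 13: ['white', 'quick'] (min_width=11, slack=2)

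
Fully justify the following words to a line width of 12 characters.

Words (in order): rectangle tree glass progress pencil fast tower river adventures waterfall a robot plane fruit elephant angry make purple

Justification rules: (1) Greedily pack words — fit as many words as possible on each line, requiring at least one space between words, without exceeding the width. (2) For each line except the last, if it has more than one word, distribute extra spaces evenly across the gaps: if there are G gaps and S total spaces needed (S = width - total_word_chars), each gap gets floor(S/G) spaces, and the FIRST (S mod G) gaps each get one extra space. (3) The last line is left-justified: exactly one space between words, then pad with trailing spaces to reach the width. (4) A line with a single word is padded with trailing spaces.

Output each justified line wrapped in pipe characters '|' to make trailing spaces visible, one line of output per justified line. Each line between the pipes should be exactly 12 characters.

Line 1: ['rectangle'] (min_width=9, slack=3)
Line 2: ['tree', 'glass'] (min_width=10, slack=2)
Line 3: ['progress'] (min_width=8, slack=4)
Line 4: ['pencil', 'fast'] (min_width=11, slack=1)
Line 5: ['tower', 'river'] (min_width=11, slack=1)
Line 6: ['adventures'] (min_width=10, slack=2)
Line 7: ['waterfall', 'a'] (min_width=11, slack=1)
Line 8: ['robot', 'plane'] (min_width=11, slack=1)
Line 9: ['fruit'] (min_width=5, slack=7)
Line 10: ['elephant'] (min_width=8, slack=4)
Line 11: ['angry', 'make'] (min_width=10, slack=2)
Line 12: ['purple'] (min_width=6, slack=6)

Answer: |rectangle   |
|tree   glass|
|progress    |
|pencil  fast|
|tower  river|
|adventures  |
|waterfall  a|
|robot  plane|
|fruit       |
|elephant    |
|angry   make|
|purple      |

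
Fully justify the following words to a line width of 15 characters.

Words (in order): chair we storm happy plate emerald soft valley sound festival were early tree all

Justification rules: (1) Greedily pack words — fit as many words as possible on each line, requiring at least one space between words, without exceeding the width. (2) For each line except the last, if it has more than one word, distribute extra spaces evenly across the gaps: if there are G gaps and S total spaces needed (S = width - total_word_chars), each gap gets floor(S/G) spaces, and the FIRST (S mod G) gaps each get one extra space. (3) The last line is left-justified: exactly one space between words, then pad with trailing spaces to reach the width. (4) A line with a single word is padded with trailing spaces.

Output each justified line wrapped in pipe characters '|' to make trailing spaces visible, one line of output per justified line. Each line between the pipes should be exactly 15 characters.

Line 1: ['chair', 'we', 'storm'] (min_width=14, slack=1)
Line 2: ['happy', 'plate'] (min_width=11, slack=4)
Line 3: ['emerald', 'soft'] (min_width=12, slack=3)
Line 4: ['valley', 'sound'] (min_width=12, slack=3)
Line 5: ['festival', 'were'] (min_width=13, slack=2)
Line 6: ['early', 'tree', 'all'] (min_width=14, slack=1)

Answer: |chair  we storm|
|happy     plate|
|emerald    soft|
|valley    sound|
|festival   were|
|early tree all |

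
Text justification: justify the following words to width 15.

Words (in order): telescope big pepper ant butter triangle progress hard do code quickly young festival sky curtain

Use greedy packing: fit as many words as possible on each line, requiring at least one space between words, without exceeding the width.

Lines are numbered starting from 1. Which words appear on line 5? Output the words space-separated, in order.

Answer: do code quickly

Derivation:
Line 1: ['telescope', 'big'] (min_width=13, slack=2)
Line 2: ['pepper', 'ant'] (min_width=10, slack=5)
Line 3: ['butter', 'triangle'] (min_width=15, slack=0)
Line 4: ['progress', 'hard'] (min_width=13, slack=2)
Line 5: ['do', 'code', 'quickly'] (min_width=15, slack=0)
Line 6: ['young', 'festival'] (min_width=14, slack=1)
Line 7: ['sky', 'curtain'] (min_width=11, slack=4)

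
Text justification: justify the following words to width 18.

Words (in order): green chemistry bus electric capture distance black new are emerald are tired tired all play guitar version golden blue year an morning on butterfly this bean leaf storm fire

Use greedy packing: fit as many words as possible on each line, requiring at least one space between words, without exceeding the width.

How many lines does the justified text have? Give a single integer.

Line 1: ['green', 'chemistry'] (min_width=15, slack=3)
Line 2: ['bus', 'electric'] (min_width=12, slack=6)
Line 3: ['capture', 'distance'] (min_width=16, slack=2)
Line 4: ['black', 'new', 'are'] (min_width=13, slack=5)
Line 5: ['emerald', 'are', 'tired'] (min_width=17, slack=1)
Line 6: ['tired', 'all', 'play'] (min_width=14, slack=4)
Line 7: ['guitar', 'version'] (min_width=14, slack=4)
Line 8: ['golden', 'blue', 'year'] (min_width=16, slack=2)
Line 9: ['an', 'morning', 'on'] (min_width=13, slack=5)
Line 10: ['butterfly', 'this'] (min_width=14, slack=4)
Line 11: ['bean', 'leaf', 'storm'] (min_width=15, slack=3)
Line 12: ['fire'] (min_width=4, slack=14)
Total lines: 12

Answer: 12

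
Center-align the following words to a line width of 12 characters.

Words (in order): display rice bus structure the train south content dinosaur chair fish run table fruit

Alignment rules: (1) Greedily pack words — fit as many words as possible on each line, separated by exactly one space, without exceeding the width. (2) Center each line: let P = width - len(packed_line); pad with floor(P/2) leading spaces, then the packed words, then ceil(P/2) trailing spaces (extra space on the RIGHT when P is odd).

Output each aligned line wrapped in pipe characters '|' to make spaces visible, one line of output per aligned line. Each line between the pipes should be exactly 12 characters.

Answer: |display rice|
|    bus     |
| structure  |
| the train  |
|   south    |
|  content   |
|  dinosaur  |
| chair fish |
| run table  |
|   fruit    |

Derivation:
Line 1: ['display', 'rice'] (min_width=12, slack=0)
Line 2: ['bus'] (min_width=3, slack=9)
Line 3: ['structure'] (min_width=9, slack=3)
Line 4: ['the', 'train'] (min_width=9, slack=3)
Line 5: ['south'] (min_width=5, slack=7)
Line 6: ['content'] (min_width=7, slack=5)
Line 7: ['dinosaur'] (min_width=8, slack=4)
Line 8: ['chair', 'fish'] (min_width=10, slack=2)
Line 9: ['run', 'table'] (min_width=9, slack=3)
Line 10: ['fruit'] (min_width=5, slack=7)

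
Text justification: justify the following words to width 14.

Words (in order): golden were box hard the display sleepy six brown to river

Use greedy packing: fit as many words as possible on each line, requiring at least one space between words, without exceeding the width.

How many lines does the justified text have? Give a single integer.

Line 1: ['golden', 'were'] (min_width=11, slack=3)
Line 2: ['box', 'hard', 'the'] (min_width=12, slack=2)
Line 3: ['display', 'sleepy'] (min_width=14, slack=0)
Line 4: ['six', 'brown', 'to'] (min_width=12, slack=2)
Line 5: ['river'] (min_width=5, slack=9)
Total lines: 5

Answer: 5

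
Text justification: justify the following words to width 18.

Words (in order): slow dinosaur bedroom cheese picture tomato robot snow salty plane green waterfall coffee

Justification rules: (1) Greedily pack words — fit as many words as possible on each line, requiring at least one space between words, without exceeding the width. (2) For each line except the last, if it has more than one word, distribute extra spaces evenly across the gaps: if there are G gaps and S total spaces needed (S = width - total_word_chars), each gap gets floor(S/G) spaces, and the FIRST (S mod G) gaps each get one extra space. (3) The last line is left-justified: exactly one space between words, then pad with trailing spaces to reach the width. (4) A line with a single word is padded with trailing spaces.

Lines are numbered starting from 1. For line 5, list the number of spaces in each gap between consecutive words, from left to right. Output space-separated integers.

Line 1: ['slow', 'dinosaur'] (min_width=13, slack=5)
Line 2: ['bedroom', 'cheese'] (min_width=14, slack=4)
Line 3: ['picture', 'tomato'] (min_width=14, slack=4)
Line 4: ['robot', 'snow', 'salty'] (min_width=16, slack=2)
Line 5: ['plane', 'green'] (min_width=11, slack=7)
Line 6: ['waterfall', 'coffee'] (min_width=16, slack=2)

Answer: 8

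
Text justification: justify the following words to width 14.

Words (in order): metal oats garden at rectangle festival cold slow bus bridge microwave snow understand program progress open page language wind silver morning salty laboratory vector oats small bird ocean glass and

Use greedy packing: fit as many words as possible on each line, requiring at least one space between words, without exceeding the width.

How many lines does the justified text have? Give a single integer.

Line 1: ['metal', 'oats'] (min_width=10, slack=4)
Line 2: ['garden', 'at'] (min_width=9, slack=5)
Line 3: ['rectangle'] (min_width=9, slack=5)
Line 4: ['festival', 'cold'] (min_width=13, slack=1)
Line 5: ['slow', 'bus'] (min_width=8, slack=6)
Line 6: ['bridge'] (min_width=6, slack=8)
Line 7: ['microwave', 'snow'] (min_width=14, slack=0)
Line 8: ['understand'] (min_width=10, slack=4)
Line 9: ['program'] (min_width=7, slack=7)
Line 10: ['progress', 'open'] (min_width=13, slack=1)
Line 11: ['page', 'language'] (min_width=13, slack=1)
Line 12: ['wind', 'silver'] (min_width=11, slack=3)
Line 13: ['morning', 'salty'] (min_width=13, slack=1)
Line 14: ['laboratory'] (min_width=10, slack=4)
Line 15: ['vector', 'oats'] (min_width=11, slack=3)
Line 16: ['small', 'bird'] (min_width=10, slack=4)
Line 17: ['ocean', 'glass'] (min_width=11, slack=3)
Line 18: ['and'] (min_width=3, slack=11)
Total lines: 18

Answer: 18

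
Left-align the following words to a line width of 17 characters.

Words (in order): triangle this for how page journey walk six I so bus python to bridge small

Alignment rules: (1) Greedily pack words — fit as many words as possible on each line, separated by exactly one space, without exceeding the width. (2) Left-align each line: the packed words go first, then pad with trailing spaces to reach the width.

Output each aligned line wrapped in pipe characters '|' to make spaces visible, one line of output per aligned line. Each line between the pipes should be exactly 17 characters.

Answer: |triangle this for|
|how page journey |
|walk six I so bus|
|python to bridge |
|small            |

Derivation:
Line 1: ['triangle', 'this', 'for'] (min_width=17, slack=0)
Line 2: ['how', 'page', 'journey'] (min_width=16, slack=1)
Line 3: ['walk', 'six', 'I', 'so', 'bus'] (min_width=17, slack=0)
Line 4: ['python', 'to', 'bridge'] (min_width=16, slack=1)
Line 5: ['small'] (min_width=5, slack=12)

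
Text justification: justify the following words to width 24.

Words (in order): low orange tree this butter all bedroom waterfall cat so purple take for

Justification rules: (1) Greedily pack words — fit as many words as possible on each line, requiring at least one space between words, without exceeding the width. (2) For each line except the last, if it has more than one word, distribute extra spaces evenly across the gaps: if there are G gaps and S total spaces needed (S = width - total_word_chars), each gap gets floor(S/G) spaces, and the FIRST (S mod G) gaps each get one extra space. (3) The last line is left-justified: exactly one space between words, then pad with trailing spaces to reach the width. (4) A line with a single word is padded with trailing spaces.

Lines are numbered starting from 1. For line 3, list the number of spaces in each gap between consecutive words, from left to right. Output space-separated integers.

Answer: 2 1 1

Derivation:
Line 1: ['low', 'orange', 'tree', 'this'] (min_width=20, slack=4)
Line 2: ['butter', 'all', 'bedroom'] (min_width=18, slack=6)
Line 3: ['waterfall', 'cat', 'so', 'purple'] (min_width=23, slack=1)
Line 4: ['take', 'for'] (min_width=8, slack=16)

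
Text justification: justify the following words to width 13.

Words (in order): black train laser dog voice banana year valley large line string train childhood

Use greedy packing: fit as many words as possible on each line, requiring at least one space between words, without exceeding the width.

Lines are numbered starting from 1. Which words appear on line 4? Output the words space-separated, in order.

Answer: year valley

Derivation:
Line 1: ['black', 'train'] (min_width=11, slack=2)
Line 2: ['laser', 'dog'] (min_width=9, slack=4)
Line 3: ['voice', 'banana'] (min_width=12, slack=1)
Line 4: ['year', 'valley'] (min_width=11, slack=2)
Line 5: ['large', 'line'] (min_width=10, slack=3)
Line 6: ['string', 'train'] (min_width=12, slack=1)
Line 7: ['childhood'] (min_width=9, slack=4)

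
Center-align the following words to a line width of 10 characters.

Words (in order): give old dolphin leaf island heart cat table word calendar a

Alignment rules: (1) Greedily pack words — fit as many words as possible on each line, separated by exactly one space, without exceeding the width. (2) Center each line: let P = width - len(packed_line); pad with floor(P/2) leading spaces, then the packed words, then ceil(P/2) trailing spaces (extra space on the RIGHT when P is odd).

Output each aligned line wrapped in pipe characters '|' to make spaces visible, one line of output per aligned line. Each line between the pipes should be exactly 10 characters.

Answer: | give old |
| dolphin  |
|   leaf   |
|  island  |
|heart cat |
|table word|
|calendar a|

Derivation:
Line 1: ['give', 'old'] (min_width=8, slack=2)
Line 2: ['dolphin'] (min_width=7, slack=3)
Line 3: ['leaf'] (min_width=4, slack=6)
Line 4: ['island'] (min_width=6, slack=4)
Line 5: ['heart', 'cat'] (min_width=9, slack=1)
Line 6: ['table', 'word'] (min_width=10, slack=0)
Line 7: ['calendar', 'a'] (min_width=10, slack=0)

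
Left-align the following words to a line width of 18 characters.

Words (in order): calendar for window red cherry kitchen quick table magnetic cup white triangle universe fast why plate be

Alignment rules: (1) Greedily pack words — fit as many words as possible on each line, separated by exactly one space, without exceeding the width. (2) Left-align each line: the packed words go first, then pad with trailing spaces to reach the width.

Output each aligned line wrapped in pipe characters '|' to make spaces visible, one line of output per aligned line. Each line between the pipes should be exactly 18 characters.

Answer: |calendar for      |
|window red cherry |
|kitchen quick     |
|table magnetic cup|
|white triangle    |
|universe fast why |
|plate be          |

Derivation:
Line 1: ['calendar', 'for'] (min_width=12, slack=6)
Line 2: ['window', 'red', 'cherry'] (min_width=17, slack=1)
Line 3: ['kitchen', 'quick'] (min_width=13, slack=5)
Line 4: ['table', 'magnetic', 'cup'] (min_width=18, slack=0)
Line 5: ['white', 'triangle'] (min_width=14, slack=4)
Line 6: ['universe', 'fast', 'why'] (min_width=17, slack=1)
Line 7: ['plate', 'be'] (min_width=8, slack=10)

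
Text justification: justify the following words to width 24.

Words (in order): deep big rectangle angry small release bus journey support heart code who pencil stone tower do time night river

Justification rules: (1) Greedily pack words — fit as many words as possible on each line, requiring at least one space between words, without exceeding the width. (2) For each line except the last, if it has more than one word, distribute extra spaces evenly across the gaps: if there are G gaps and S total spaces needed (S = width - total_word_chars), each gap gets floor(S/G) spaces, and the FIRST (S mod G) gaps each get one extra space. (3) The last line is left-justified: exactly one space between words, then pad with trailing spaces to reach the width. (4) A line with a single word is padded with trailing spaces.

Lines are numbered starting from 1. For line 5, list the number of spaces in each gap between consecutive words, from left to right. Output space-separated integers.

Line 1: ['deep', 'big', 'rectangle', 'angry'] (min_width=24, slack=0)
Line 2: ['small', 'release', 'bus'] (min_width=17, slack=7)
Line 3: ['journey', 'support', 'heart'] (min_width=21, slack=3)
Line 4: ['code', 'who', 'pencil', 'stone'] (min_width=21, slack=3)
Line 5: ['tower', 'do', 'time', 'night'] (min_width=19, slack=5)
Line 6: ['river'] (min_width=5, slack=19)

Answer: 3 3 2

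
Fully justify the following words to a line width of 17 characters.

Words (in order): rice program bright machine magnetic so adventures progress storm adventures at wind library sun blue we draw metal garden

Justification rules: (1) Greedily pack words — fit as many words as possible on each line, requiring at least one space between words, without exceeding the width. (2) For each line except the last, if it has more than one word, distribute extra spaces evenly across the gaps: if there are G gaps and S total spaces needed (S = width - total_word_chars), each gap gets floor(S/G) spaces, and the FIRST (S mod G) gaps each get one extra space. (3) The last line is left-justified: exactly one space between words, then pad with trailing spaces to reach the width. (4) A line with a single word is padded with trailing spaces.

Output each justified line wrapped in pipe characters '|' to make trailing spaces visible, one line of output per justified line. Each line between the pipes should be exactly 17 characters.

Answer: |rice      program|
|bright    machine|
|magnetic       so|
|adventures       |
|progress    storm|
|adventures     at|
|wind  library sun|
|blue    we   draw|
|metal garden     |

Derivation:
Line 1: ['rice', 'program'] (min_width=12, slack=5)
Line 2: ['bright', 'machine'] (min_width=14, slack=3)
Line 3: ['magnetic', 'so'] (min_width=11, slack=6)
Line 4: ['adventures'] (min_width=10, slack=7)
Line 5: ['progress', 'storm'] (min_width=14, slack=3)
Line 6: ['adventures', 'at'] (min_width=13, slack=4)
Line 7: ['wind', 'library', 'sun'] (min_width=16, slack=1)
Line 8: ['blue', 'we', 'draw'] (min_width=12, slack=5)
Line 9: ['metal', 'garden'] (min_width=12, slack=5)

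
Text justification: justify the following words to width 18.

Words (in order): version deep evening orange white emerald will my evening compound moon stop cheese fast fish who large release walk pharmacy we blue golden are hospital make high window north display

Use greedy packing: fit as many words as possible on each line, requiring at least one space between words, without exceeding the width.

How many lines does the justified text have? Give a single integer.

Answer: 12

Derivation:
Line 1: ['version', 'deep'] (min_width=12, slack=6)
Line 2: ['evening', 'orange'] (min_width=14, slack=4)
Line 3: ['white', 'emerald', 'will'] (min_width=18, slack=0)
Line 4: ['my', 'evening'] (min_width=10, slack=8)
Line 5: ['compound', 'moon', 'stop'] (min_width=18, slack=0)
Line 6: ['cheese', 'fast', 'fish'] (min_width=16, slack=2)
Line 7: ['who', 'large', 'release'] (min_width=17, slack=1)
Line 8: ['walk', 'pharmacy', 'we'] (min_width=16, slack=2)
Line 9: ['blue', 'golden', 'are'] (min_width=15, slack=3)
Line 10: ['hospital', 'make', 'high'] (min_width=18, slack=0)
Line 11: ['window', 'north'] (min_width=12, slack=6)
Line 12: ['display'] (min_width=7, slack=11)
Total lines: 12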